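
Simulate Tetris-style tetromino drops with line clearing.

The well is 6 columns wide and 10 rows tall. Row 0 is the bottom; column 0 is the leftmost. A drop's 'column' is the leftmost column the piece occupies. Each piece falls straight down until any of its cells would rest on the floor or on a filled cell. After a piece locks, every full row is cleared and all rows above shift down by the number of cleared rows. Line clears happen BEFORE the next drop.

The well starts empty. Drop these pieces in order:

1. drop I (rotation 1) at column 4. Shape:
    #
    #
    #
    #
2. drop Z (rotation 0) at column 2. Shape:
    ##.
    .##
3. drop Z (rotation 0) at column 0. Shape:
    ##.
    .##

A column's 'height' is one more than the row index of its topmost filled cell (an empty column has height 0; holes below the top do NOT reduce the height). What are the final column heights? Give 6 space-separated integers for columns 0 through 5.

Answer: 8 8 7 6 5 0

Derivation:
Drop 1: I rot1 at col 4 lands with bottom-row=0; cleared 0 line(s) (total 0); column heights now [0 0 0 0 4 0], max=4
Drop 2: Z rot0 at col 2 lands with bottom-row=4; cleared 0 line(s) (total 0); column heights now [0 0 6 6 5 0], max=6
Drop 3: Z rot0 at col 0 lands with bottom-row=6; cleared 0 line(s) (total 0); column heights now [8 8 7 6 5 0], max=8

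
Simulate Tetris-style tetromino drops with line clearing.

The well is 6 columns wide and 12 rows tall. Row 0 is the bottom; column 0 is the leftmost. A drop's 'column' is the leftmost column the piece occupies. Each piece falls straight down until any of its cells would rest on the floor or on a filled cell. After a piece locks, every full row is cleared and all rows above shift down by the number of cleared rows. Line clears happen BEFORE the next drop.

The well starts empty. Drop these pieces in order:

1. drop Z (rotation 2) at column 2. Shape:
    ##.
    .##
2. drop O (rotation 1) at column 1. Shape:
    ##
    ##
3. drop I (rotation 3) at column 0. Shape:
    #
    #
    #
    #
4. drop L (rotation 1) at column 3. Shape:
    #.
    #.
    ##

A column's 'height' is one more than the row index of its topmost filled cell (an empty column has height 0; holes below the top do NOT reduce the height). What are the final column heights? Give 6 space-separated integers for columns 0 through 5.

Drop 1: Z rot2 at col 2 lands with bottom-row=0; cleared 0 line(s) (total 0); column heights now [0 0 2 2 1 0], max=2
Drop 2: O rot1 at col 1 lands with bottom-row=2; cleared 0 line(s) (total 0); column heights now [0 4 4 2 1 0], max=4
Drop 3: I rot3 at col 0 lands with bottom-row=0; cleared 0 line(s) (total 0); column heights now [4 4 4 2 1 0], max=4
Drop 4: L rot1 at col 3 lands with bottom-row=2; cleared 0 line(s) (total 0); column heights now [4 4 4 5 3 0], max=5

Answer: 4 4 4 5 3 0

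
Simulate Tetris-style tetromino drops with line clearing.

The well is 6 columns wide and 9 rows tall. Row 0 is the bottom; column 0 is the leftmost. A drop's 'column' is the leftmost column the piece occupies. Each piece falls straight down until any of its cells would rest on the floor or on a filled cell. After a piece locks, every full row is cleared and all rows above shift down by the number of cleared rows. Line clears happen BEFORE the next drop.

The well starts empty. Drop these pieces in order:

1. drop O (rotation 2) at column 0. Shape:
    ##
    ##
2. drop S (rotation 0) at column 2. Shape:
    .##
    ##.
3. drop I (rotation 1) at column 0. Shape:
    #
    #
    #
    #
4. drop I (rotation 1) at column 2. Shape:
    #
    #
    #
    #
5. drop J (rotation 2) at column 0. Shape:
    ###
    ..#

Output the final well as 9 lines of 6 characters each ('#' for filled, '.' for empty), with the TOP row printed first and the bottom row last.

Drop 1: O rot2 at col 0 lands with bottom-row=0; cleared 0 line(s) (total 0); column heights now [2 2 0 0 0 0], max=2
Drop 2: S rot0 at col 2 lands with bottom-row=0; cleared 0 line(s) (total 0); column heights now [2 2 1 2 2 0], max=2
Drop 3: I rot1 at col 0 lands with bottom-row=2; cleared 0 line(s) (total 0); column heights now [6 2 1 2 2 0], max=6
Drop 4: I rot1 at col 2 lands with bottom-row=1; cleared 0 line(s) (total 0); column heights now [6 2 5 2 2 0], max=6
Drop 5: J rot2 at col 0 lands with bottom-row=5; cleared 0 line(s) (total 0); column heights now [7 7 7 2 2 0], max=7

Answer: ......
......
###...
#.#...
#.#...
#.#...
#.#...
#####.
####..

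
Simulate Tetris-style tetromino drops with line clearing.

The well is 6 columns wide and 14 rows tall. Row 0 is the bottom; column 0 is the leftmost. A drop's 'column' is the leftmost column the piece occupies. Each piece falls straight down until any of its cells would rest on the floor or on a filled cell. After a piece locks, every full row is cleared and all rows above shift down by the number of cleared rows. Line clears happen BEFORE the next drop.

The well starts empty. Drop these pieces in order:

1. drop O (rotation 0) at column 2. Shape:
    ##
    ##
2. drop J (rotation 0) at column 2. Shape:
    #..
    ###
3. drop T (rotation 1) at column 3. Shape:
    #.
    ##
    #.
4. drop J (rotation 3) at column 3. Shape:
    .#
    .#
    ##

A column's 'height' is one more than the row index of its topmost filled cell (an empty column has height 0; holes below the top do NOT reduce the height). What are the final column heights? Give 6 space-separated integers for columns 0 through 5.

Drop 1: O rot0 at col 2 lands with bottom-row=0; cleared 0 line(s) (total 0); column heights now [0 0 2 2 0 0], max=2
Drop 2: J rot0 at col 2 lands with bottom-row=2; cleared 0 line(s) (total 0); column heights now [0 0 4 3 3 0], max=4
Drop 3: T rot1 at col 3 lands with bottom-row=3; cleared 0 line(s) (total 0); column heights now [0 0 4 6 5 0], max=6
Drop 4: J rot3 at col 3 lands with bottom-row=6; cleared 0 line(s) (total 0); column heights now [0 0 4 7 9 0], max=9

Answer: 0 0 4 7 9 0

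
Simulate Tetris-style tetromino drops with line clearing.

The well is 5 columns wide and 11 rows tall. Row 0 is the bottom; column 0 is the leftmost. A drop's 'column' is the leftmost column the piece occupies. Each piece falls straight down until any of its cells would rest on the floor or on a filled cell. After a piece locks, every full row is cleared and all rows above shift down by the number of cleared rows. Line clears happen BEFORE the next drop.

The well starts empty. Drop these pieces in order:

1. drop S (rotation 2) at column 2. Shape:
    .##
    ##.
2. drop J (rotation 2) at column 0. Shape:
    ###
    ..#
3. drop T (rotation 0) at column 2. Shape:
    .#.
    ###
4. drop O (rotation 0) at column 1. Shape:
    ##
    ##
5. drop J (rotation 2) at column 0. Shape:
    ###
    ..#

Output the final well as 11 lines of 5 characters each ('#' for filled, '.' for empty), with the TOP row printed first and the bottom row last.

Drop 1: S rot2 at col 2 lands with bottom-row=0; cleared 0 line(s) (total 0); column heights now [0 0 1 2 2], max=2
Drop 2: J rot2 at col 0 lands with bottom-row=1; cleared 0 line(s) (total 0); column heights now [3 3 3 2 2], max=3
Drop 3: T rot0 at col 2 lands with bottom-row=3; cleared 0 line(s) (total 0); column heights now [3 3 4 5 4], max=5
Drop 4: O rot0 at col 1 lands with bottom-row=4; cleared 0 line(s) (total 0); column heights now [3 6 6 5 4], max=6
Drop 5: J rot2 at col 0 lands with bottom-row=6; cleared 0 line(s) (total 0); column heights now [8 8 8 5 4], max=8

Answer: .....
.....
.....
###..
..#..
.##..
.###.
..###
###..
..###
..##.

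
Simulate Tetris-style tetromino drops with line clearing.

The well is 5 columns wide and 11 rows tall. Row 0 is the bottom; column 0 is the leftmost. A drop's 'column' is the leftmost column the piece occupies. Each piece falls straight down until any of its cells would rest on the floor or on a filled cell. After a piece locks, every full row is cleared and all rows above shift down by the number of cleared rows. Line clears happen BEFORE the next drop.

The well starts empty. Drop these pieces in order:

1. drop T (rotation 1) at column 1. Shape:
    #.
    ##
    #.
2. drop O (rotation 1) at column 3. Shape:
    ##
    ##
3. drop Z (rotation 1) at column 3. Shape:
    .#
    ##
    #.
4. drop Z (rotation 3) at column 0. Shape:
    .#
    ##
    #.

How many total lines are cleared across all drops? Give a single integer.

Answer: 0

Derivation:
Drop 1: T rot1 at col 1 lands with bottom-row=0; cleared 0 line(s) (total 0); column heights now [0 3 2 0 0], max=3
Drop 2: O rot1 at col 3 lands with bottom-row=0; cleared 0 line(s) (total 0); column heights now [0 3 2 2 2], max=3
Drop 3: Z rot1 at col 3 lands with bottom-row=2; cleared 0 line(s) (total 0); column heights now [0 3 2 4 5], max=5
Drop 4: Z rot3 at col 0 lands with bottom-row=2; cleared 0 line(s) (total 0); column heights now [4 5 2 4 5], max=5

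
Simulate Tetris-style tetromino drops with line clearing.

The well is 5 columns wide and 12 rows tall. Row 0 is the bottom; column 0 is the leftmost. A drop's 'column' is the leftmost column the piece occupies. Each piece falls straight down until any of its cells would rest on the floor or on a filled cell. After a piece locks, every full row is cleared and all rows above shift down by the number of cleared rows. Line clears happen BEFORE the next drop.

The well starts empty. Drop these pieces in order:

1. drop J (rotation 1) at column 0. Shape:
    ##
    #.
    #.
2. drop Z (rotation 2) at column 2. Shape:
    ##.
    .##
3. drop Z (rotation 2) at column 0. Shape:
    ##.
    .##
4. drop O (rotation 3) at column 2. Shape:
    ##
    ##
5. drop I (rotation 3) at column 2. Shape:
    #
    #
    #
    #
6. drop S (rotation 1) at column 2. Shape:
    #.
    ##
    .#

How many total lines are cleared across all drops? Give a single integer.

Answer: 0

Derivation:
Drop 1: J rot1 at col 0 lands with bottom-row=0; cleared 0 line(s) (total 0); column heights now [3 3 0 0 0], max=3
Drop 2: Z rot2 at col 2 lands with bottom-row=0; cleared 0 line(s) (total 0); column heights now [3 3 2 2 1], max=3
Drop 3: Z rot2 at col 0 lands with bottom-row=3; cleared 0 line(s) (total 0); column heights now [5 5 4 2 1], max=5
Drop 4: O rot3 at col 2 lands with bottom-row=4; cleared 0 line(s) (total 0); column heights now [5 5 6 6 1], max=6
Drop 5: I rot3 at col 2 lands with bottom-row=6; cleared 0 line(s) (total 0); column heights now [5 5 10 6 1], max=10
Drop 6: S rot1 at col 2 lands with bottom-row=9; cleared 0 line(s) (total 0); column heights now [5 5 12 11 1], max=12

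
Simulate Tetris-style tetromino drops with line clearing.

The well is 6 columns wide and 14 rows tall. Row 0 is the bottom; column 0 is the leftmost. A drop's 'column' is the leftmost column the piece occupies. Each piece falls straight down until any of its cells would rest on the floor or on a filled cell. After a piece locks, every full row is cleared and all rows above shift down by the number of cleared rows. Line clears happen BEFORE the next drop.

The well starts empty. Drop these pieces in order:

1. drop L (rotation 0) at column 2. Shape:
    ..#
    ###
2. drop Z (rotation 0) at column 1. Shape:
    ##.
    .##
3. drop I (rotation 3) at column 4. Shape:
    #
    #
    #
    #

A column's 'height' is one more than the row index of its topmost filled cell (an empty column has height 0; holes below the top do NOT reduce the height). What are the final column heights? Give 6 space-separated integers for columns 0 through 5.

Drop 1: L rot0 at col 2 lands with bottom-row=0; cleared 0 line(s) (total 0); column heights now [0 0 1 1 2 0], max=2
Drop 2: Z rot0 at col 1 lands with bottom-row=1; cleared 0 line(s) (total 0); column heights now [0 3 3 2 2 0], max=3
Drop 3: I rot3 at col 4 lands with bottom-row=2; cleared 0 line(s) (total 0); column heights now [0 3 3 2 6 0], max=6

Answer: 0 3 3 2 6 0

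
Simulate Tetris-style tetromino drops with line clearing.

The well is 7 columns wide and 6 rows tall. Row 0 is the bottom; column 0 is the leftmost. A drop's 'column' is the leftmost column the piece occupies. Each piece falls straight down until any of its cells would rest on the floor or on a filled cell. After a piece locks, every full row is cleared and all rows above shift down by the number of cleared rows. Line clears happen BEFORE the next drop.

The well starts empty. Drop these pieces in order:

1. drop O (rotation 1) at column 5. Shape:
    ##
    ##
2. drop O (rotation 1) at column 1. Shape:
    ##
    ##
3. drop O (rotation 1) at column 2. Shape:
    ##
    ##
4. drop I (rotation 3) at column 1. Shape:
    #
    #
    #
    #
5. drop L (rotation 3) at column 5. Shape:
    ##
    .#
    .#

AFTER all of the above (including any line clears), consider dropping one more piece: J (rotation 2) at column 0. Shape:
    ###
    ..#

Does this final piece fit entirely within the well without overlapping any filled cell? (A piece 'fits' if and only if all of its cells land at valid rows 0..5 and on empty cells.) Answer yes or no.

Answer: no

Derivation:
Drop 1: O rot1 at col 5 lands with bottom-row=0; cleared 0 line(s) (total 0); column heights now [0 0 0 0 0 2 2], max=2
Drop 2: O rot1 at col 1 lands with bottom-row=0; cleared 0 line(s) (total 0); column heights now [0 2 2 0 0 2 2], max=2
Drop 3: O rot1 at col 2 lands with bottom-row=2; cleared 0 line(s) (total 0); column heights now [0 2 4 4 0 2 2], max=4
Drop 4: I rot3 at col 1 lands with bottom-row=2; cleared 0 line(s) (total 0); column heights now [0 6 4 4 0 2 2], max=6
Drop 5: L rot3 at col 5 lands with bottom-row=2; cleared 0 line(s) (total 0); column heights now [0 6 4 4 0 5 5], max=6
Test piece J rot2 at col 0 (width 3): heights before test = [0 6 4 4 0 5 5]; fits = False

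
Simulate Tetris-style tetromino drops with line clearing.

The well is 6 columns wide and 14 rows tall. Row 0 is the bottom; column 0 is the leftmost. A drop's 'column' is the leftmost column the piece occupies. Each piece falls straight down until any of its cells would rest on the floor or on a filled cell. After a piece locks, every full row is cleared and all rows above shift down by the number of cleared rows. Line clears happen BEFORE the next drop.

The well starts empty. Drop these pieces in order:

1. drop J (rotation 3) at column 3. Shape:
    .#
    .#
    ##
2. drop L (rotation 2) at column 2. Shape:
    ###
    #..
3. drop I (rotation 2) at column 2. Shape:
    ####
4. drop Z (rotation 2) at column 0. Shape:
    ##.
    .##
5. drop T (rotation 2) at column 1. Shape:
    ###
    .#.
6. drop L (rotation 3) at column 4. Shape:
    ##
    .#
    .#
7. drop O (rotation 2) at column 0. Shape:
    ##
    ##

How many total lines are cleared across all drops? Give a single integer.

Answer: 0

Derivation:
Drop 1: J rot3 at col 3 lands with bottom-row=0; cleared 0 line(s) (total 0); column heights now [0 0 0 1 3 0], max=3
Drop 2: L rot2 at col 2 lands with bottom-row=2; cleared 0 line(s) (total 0); column heights now [0 0 4 4 4 0], max=4
Drop 3: I rot2 at col 2 lands with bottom-row=4; cleared 0 line(s) (total 0); column heights now [0 0 5 5 5 5], max=5
Drop 4: Z rot2 at col 0 lands with bottom-row=5; cleared 0 line(s) (total 0); column heights now [7 7 6 5 5 5], max=7
Drop 5: T rot2 at col 1 lands with bottom-row=6; cleared 0 line(s) (total 0); column heights now [7 8 8 8 5 5], max=8
Drop 6: L rot3 at col 4 lands with bottom-row=5; cleared 0 line(s) (total 0); column heights now [7 8 8 8 8 8], max=8
Drop 7: O rot2 at col 0 lands with bottom-row=8; cleared 0 line(s) (total 0); column heights now [10 10 8 8 8 8], max=10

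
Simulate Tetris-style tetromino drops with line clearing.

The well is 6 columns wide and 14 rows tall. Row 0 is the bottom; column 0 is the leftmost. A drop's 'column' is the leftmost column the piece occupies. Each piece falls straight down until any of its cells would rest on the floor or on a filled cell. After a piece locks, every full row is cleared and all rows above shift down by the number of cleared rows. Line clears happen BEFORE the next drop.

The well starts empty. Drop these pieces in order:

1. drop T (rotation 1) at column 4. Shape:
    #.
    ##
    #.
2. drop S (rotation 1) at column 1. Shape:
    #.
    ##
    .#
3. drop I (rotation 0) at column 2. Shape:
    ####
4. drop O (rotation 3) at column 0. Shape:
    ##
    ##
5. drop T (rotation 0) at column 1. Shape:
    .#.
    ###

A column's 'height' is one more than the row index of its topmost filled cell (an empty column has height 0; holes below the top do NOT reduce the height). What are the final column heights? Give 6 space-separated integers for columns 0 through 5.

Drop 1: T rot1 at col 4 lands with bottom-row=0; cleared 0 line(s) (total 0); column heights now [0 0 0 0 3 2], max=3
Drop 2: S rot1 at col 1 lands with bottom-row=0; cleared 0 line(s) (total 0); column heights now [0 3 2 0 3 2], max=3
Drop 3: I rot0 at col 2 lands with bottom-row=3; cleared 0 line(s) (total 0); column heights now [0 3 4 4 4 4], max=4
Drop 4: O rot3 at col 0 lands with bottom-row=3; cleared 1 line(s) (total 1); column heights now [4 4 2 0 3 2], max=4
Drop 5: T rot0 at col 1 lands with bottom-row=4; cleared 0 line(s) (total 1); column heights now [4 5 6 5 3 2], max=6

Answer: 4 5 6 5 3 2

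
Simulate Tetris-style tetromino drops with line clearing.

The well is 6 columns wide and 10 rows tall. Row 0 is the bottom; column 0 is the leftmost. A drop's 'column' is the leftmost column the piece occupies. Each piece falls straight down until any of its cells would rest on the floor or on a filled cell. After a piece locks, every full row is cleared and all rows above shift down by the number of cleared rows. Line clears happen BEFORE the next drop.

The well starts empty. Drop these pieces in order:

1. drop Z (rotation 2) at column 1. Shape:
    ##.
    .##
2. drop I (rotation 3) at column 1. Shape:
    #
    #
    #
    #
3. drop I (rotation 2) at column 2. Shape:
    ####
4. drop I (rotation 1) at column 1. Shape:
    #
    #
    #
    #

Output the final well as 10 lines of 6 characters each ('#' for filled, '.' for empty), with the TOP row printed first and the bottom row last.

Drop 1: Z rot2 at col 1 lands with bottom-row=0; cleared 0 line(s) (total 0); column heights now [0 2 2 1 0 0], max=2
Drop 2: I rot3 at col 1 lands with bottom-row=2; cleared 0 line(s) (total 0); column heights now [0 6 2 1 0 0], max=6
Drop 3: I rot2 at col 2 lands with bottom-row=2; cleared 0 line(s) (total 0); column heights now [0 6 3 3 3 3], max=6
Drop 4: I rot1 at col 1 lands with bottom-row=6; cleared 0 line(s) (total 0); column heights now [0 10 3 3 3 3], max=10

Answer: .#....
.#....
.#....
.#....
.#....
.#....
.#....
.#####
.##...
..##..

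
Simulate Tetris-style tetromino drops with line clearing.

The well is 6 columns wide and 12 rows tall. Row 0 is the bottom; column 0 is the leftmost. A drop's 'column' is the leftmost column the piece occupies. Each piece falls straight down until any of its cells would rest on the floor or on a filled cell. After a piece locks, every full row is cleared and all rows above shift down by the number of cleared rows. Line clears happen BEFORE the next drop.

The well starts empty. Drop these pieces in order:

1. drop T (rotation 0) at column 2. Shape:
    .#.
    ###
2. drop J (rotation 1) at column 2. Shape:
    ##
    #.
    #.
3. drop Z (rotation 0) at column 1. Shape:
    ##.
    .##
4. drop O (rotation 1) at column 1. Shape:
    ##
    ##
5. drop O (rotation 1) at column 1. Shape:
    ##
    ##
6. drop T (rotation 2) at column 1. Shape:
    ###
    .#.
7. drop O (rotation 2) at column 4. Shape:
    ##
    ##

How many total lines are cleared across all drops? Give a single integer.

Drop 1: T rot0 at col 2 lands with bottom-row=0; cleared 0 line(s) (total 0); column heights now [0 0 1 2 1 0], max=2
Drop 2: J rot1 at col 2 lands with bottom-row=1; cleared 0 line(s) (total 0); column heights now [0 0 4 4 1 0], max=4
Drop 3: Z rot0 at col 1 lands with bottom-row=4; cleared 0 line(s) (total 0); column heights now [0 6 6 5 1 0], max=6
Drop 4: O rot1 at col 1 lands with bottom-row=6; cleared 0 line(s) (total 0); column heights now [0 8 8 5 1 0], max=8
Drop 5: O rot1 at col 1 lands with bottom-row=8; cleared 0 line(s) (total 0); column heights now [0 10 10 5 1 0], max=10
Drop 6: T rot2 at col 1 lands with bottom-row=10; cleared 0 line(s) (total 0); column heights now [0 12 12 12 1 0], max=12
Drop 7: O rot2 at col 4 lands with bottom-row=1; cleared 0 line(s) (total 0); column heights now [0 12 12 12 3 3], max=12

Answer: 0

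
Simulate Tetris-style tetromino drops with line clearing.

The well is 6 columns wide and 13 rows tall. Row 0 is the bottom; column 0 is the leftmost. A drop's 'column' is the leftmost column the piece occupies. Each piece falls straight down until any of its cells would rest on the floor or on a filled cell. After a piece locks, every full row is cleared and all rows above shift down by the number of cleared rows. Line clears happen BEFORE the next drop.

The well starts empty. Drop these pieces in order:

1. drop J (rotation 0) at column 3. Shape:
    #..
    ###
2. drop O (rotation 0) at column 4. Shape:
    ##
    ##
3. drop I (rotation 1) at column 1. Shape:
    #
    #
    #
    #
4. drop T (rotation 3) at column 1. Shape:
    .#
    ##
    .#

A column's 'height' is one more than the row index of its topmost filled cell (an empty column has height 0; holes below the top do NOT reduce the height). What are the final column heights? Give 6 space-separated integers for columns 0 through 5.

Answer: 0 5 6 2 3 3

Derivation:
Drop 1: J rot0 at col 3 lands with bottom-row=0; cleared 0 line(s) (total 0); column heights now [0 0 0 2 1 1], max=2
Drop 2: O rot0 at col 4 lands with bottom-row=1; cleared 0 line(s) (total 0); column heights now [0 0 0 2 3 3], max=3
Drop 3: I rot1 at col 1 lands with bottom-row=0; cleared 0 line(s) (total 0); column heights now [0 4 0 2 3 3], max=4
Drop 4: T rot3 at col 1 lands with bottom-row=3; cleared 0 line(s) (total 0); column heights now [0 5 6 2 3 3], max=6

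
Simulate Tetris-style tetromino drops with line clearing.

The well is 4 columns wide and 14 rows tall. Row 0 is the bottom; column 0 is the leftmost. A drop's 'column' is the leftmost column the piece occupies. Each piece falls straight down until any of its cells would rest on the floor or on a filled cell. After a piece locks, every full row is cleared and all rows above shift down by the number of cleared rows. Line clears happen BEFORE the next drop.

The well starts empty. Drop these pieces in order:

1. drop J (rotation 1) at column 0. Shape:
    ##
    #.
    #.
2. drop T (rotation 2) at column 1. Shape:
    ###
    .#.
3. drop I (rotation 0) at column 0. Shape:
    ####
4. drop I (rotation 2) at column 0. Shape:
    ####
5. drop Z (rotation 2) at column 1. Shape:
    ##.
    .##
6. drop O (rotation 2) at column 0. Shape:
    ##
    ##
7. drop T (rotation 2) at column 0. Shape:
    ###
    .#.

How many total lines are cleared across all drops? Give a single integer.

Answer: 2

Derivation:
Drop 1: J rot1 at col 0 lands with bottom-row=0; cleared 0 line(s) (total 0); column heights now [3 3 0 0], max=3
Drop 2: T rot2 at col 1 lands with bottom-row=2; cleared 0 line(s) (total 0); column heights now [3 4 4 4], max=4
Drop 3: I rot0 at col 0 lands with bottom-row=4; cleared 1 line(s) (total 1); column heights now [3 4 4 4], max=4
Drop 4: I rot2 at col 0 lands with bottom-row=4; cleared 1 line(s) (total 2); column heights now [3 4 4 4], max=4
Drop 5: Z rot2 at col 1 lands with bottom-row=4; cleared 0 line(s) (total 2); column heights now [3 6 6 5], max=6
Drop 6: O rot2 at col 0 lands with bottom-row=6; cleared 0 line(s) (total 2); column heights now [8 8 6 5], max=8
Drop 7: T rot2 at col 0 lands with bottom-row=8; cleared 0 line(s) (total 2); column heights now [10 10 10 5], max=10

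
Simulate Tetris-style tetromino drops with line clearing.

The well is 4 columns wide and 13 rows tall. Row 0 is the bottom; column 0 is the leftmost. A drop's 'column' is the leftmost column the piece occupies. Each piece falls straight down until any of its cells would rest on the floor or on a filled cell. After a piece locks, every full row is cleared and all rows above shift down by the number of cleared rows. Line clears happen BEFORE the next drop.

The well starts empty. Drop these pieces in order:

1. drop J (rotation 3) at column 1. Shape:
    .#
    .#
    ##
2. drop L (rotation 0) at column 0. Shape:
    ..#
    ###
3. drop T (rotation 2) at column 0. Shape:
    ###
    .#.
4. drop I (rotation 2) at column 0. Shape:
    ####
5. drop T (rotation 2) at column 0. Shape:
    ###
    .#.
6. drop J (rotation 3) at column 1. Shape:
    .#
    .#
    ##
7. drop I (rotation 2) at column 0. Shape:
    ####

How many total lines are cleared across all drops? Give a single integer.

Answer: 2

Derivation:
Drop 1: J rot3 at col 1 lands with bottom-row=0; cleared 0 line(s) (total 0); column heights now [0 1 3 0], max=3
Drop 2: L rot0 at col 0 lands with bottom-row=3; cleared 0 line(s) (total 0); column heights now [4 4 5 0], max=5
Drop 3: T rot2 at col 0 lands with bottom-row=4; cleared 0 line(s) (total 0); column heights now [6 6 6 0], max=6
Drop 4: I rot2 at col 0 lands with bottom-row=6; cleared 1 line(s) (total 1); column heights now [6 6 6 0], max=6
Drop 5: T rot2 at col 0 lands with bottom-row=6; cleared 0 line(s) (total 1); column heights now [8 8 8 0], max=8
Drop 6: J rot3 at col 1 lands with bottom-row=8; cleared 0 line(s) (total 1); column heights now [8 9 11 0], max=11
Drop 7: I rot2 at col 0 lands with bottom-row=11; cleared 1 line(s) (total 2); column heights now [8 9 11 0], max=11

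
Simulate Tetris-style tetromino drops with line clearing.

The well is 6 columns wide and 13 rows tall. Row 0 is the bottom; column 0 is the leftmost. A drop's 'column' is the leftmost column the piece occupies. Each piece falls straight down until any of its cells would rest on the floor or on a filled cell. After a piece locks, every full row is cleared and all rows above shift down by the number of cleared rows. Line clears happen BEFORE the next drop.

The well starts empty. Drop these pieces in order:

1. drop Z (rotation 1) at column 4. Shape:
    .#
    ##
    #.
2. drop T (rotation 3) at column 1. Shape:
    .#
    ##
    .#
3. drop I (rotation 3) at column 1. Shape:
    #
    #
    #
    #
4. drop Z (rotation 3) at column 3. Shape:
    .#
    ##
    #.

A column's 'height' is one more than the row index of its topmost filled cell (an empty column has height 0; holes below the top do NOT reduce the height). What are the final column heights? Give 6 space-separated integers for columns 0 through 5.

Drop 1: Z rot1 at col 4 lands with bottom-row=0; cleared 0 line(s) (total 0); column heights now [0 0 0 0 2 3], max=3
Drop 2: T rot3 at col 1 lands with bottom-row=0; cleared 0 line(s) (total 0); column heights now [0 2 3 0 2 3], max=3
Drop 3: I rot3 at col 1 lands with bottom-row=2; cleared 0 line(s) (total 0); column heights now [0 6 3 0 2 3], max=6
Drop 4: Z rot3 at col 3 lands with bottom-row=1; cleared 0 line(s) (total 0); column heights now [0 6 3 3 4 3], max=6

Answer: 0 6 3 3 4 3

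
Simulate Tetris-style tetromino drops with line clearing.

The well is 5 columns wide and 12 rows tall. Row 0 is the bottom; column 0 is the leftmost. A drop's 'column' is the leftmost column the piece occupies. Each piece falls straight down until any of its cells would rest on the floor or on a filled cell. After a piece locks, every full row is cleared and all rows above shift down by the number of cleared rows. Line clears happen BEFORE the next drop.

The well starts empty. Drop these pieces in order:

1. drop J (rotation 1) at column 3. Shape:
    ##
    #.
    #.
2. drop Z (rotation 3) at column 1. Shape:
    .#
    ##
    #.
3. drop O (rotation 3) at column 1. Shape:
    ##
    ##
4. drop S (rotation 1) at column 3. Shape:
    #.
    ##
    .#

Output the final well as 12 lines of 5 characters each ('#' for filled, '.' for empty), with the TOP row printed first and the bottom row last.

Answer: .....
.....
.....
.....
.....
.....
...#.
.####
.##.#
..###
.###.
.#.#.

Derivation:
Drop 1: J rot1 at col 3 lands with bottom-row=0; cleared 0 line(s) (total 0); column heights now [0 0 0 3 3], max=3
Drop 2: Z rot3 at col 1 lands with bottom-row=0; cleared 0 line(s) (total 0); column heights now [0 2 3 3 3], max=3
Drop 3: O rot3 at col 1 lands with bottom-row=3; cleared 0 line(s) (total 0); column heights now [0 5 5 3 3], max=5
Drop 4: S rot1 at col 3 lands with bottom-row=3; cleared 0 line(s) (total 0); column heights now [0 5 5 6 5], max=6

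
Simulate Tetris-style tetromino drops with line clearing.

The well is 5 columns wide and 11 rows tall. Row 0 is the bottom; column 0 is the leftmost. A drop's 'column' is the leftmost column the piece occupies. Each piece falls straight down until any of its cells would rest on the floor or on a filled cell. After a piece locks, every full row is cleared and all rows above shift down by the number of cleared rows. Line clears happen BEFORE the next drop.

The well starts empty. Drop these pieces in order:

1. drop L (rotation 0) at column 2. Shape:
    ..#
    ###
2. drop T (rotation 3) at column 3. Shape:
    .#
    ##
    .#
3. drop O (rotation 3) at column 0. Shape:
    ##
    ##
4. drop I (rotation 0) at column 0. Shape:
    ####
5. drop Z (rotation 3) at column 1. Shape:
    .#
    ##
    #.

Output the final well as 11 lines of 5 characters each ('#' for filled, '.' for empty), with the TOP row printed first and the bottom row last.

Answer: .....
.....
.....
.....
.....
.....
.....
..#..
.####
.#..#
##..#

Derivation:
Drop 1: L rot0 at col 2 lands with bottom-row=0; cleared 0 line(s) (total 0); column heights now [0 0 1 1 2], max=2
Drop 2: T rot3 at col 3 lands with bottom-row=2; cleared 0 line(s) (total 0); column heights now [0 0 1 4 5], max=5
Drop 3: O rot3 at col 0 lands with bottom-row=0; cleared 1 line(s) (total 1); column heights now [1 1 0 3 4], max=4
Drop 4: I rot0 at col 0 lands with bottom-row=3; cleared 1 line(s) (total 2); column heights now [1 1 0 3 3], max=3
Drop 5: Z rot3 at col 1 lands with bottom-row=1; cleared 0 line(s) (total 2); column heights now [1 3 4 3 3], max=4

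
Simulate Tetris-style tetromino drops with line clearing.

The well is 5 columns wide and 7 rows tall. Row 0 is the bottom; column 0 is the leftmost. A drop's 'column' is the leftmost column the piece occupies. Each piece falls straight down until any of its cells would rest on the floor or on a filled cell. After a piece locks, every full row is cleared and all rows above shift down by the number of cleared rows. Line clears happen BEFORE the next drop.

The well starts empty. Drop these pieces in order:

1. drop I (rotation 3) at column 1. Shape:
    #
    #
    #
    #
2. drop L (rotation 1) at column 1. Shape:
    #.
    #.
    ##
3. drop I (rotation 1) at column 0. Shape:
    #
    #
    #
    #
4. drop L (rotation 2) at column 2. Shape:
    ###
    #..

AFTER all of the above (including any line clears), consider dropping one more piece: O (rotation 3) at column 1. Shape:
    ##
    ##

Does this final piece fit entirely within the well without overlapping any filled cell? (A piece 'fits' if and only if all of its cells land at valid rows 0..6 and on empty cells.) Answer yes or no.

Answer: no

Derivation:
Drop 1: I rot3 at col 1 lands with bottom-row=0; cleared 0 line(s) (total 0); column heights now [0 4 0 0 0], max=4
Drop 2: L rot1 at col 1 lands with bottom-row=4; cleared 0 line(s) (total 0); column heights now [0 7 5 0 0], max=7
Drop 3: I rot1 at col 0 lands with bottom-row=0; cleared 0 line(s) (total 0); column heights now [4 7 5 0 0], max=7
Drop 4: L rot2 at col 2 lands with bottom-row=5; cleared 0 line(s) (total 0); column heights now [4 7 7 7 7], max=7
Test piece O rot3 at col 1 (width 2): heights before test = [4 7 7 7 7]; fits = False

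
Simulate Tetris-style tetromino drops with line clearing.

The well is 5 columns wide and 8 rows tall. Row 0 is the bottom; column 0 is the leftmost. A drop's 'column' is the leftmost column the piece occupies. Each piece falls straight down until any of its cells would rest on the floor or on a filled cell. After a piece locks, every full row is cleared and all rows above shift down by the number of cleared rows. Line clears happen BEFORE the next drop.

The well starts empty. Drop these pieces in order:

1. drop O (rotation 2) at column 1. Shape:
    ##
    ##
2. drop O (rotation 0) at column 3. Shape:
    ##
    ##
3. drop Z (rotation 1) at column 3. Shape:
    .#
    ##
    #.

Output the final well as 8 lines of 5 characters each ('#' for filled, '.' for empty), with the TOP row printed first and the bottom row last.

Answer: .....
.....
.....
....#
...##
...#.
.####
.####

Derivation:
Drop 1: O rot2 at col 1 lands with bottom-row=0; cleared 0 line(s) (total 0); column heights now [0 2 2 0 0], max=2
Drop 2: O rot0 at col 3 lands with bottom-row=0; cleared 0 line(s) (total 0); column heights now [0 2 2 2 2], max=2
Drop 3: Z rot1 at col 3 lands with bottom-row=2; cleared 0 line(s) (total 0); column heights now [0 2 2 4 5], max=5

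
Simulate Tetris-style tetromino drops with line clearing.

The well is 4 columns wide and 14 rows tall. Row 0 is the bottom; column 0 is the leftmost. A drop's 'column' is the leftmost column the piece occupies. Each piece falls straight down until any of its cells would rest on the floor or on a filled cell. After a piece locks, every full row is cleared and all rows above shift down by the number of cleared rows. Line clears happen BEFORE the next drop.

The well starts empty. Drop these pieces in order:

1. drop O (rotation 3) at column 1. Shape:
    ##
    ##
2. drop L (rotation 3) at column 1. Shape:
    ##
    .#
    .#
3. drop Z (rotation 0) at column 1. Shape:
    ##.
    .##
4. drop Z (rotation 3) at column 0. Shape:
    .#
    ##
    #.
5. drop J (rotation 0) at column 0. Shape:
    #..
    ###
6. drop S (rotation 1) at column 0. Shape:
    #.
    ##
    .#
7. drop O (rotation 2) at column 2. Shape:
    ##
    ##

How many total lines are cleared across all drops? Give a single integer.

Answer: 2

Derivation:
Drop 1: O rot3 at col 1 lands with bottom-row=0; cleared 0 line(s) (total 0); column heights now [0 2 2 0], max=2
Drop 2: L rot3 at col 1 lands with bottom-row=2; cleared 0 line(s) (total 0); column heights now [0 5 5 0], max=5
Drop 3: Z rot0 at col 1 lands with bottom-row=5; cleared 0 line(s) (total 0); column heights now [0 7 7 6], max=7
Drop 4: Z rot3 at col 0 lands with bottom-row=6; cleared 0 line(s) (total 0); column heights now [8 9 7 6], max=9
Drop 5: J rot0 at col 0 lands with bottom-row=9; cleared 0 line(s) (total 0); column heights now [11 10 10 6], max=11
Drop 6: S rot1 at col 0 lands with bottom-row=10; cleared 0 line(s) (total 0); column heights now [13 12 10 6], max=13
Drop 7: O rot2 at col 2 lands with bottom-row=10; cleared 2 line(s) (total 2); column heights now [11 10 10 6], max=11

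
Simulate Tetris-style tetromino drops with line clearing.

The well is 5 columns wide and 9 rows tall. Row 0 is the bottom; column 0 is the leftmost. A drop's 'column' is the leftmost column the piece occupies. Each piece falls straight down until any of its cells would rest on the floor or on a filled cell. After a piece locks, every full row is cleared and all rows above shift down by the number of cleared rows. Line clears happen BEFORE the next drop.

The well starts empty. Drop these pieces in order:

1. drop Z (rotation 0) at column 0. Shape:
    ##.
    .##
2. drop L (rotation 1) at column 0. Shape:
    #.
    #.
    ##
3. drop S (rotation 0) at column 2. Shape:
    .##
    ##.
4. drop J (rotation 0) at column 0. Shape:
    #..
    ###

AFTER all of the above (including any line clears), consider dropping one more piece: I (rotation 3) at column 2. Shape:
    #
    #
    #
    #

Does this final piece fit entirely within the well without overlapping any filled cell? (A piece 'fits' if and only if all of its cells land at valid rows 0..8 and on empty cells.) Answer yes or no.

Drop 1: Z rot0 at col 0 lands with bottom-row=0; cleared 0 line(s) (total 0); column heights now [2 2 1 0 0], max=2
Drop 2: L rot1 at col 0 lands with bottom-row=2; cleared 0 line(s) (total 0); column heights now [5 3 1 0 0], max=5
Drop 3: S rot0 at col 2 lands with bottom-row=1; cleared 0 line(s) (total 0); column heights now [5 3 2 3 3], max=5
Drop 4: J rot0 at col 0 lands with bottom-row=5; cleared 0 line(s) (total 0); column heights now [7 6 6 3 3], max=7
Test piece I rot3 at col 2 (width 1): heights before test = [7 6 6 3 3]; fits = False

Answer: no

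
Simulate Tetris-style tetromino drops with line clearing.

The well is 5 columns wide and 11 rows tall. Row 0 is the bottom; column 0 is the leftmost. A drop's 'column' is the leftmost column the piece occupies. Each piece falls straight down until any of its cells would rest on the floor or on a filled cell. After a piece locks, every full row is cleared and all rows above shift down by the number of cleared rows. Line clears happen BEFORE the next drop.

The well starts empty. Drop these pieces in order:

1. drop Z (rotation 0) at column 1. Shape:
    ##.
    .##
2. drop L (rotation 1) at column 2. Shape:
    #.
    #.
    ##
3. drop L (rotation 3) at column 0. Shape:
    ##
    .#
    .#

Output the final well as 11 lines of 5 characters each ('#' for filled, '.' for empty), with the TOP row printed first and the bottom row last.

Answer: .....
.....
.....
.....
.....
.....
###..
.##..
.###.
.##..
..##.

Derivation:
Drop 1: Z rot0 at col 1 lands with bottom-row=0; cleared 0 line(s) (total 0); column heights now [0 2 2 1 0], max=2
Drop 2: L rot1 at col 2 lands with bottom-row=2; cleared 0 line(s) (total 0); column heights now [0 2 5 3 0], max=5
Drop 3: L rot3 at col 0 lands with bottom-row=2; cleared 0 line(s) (total 0); column heights now [5 5 5 3 0], max=5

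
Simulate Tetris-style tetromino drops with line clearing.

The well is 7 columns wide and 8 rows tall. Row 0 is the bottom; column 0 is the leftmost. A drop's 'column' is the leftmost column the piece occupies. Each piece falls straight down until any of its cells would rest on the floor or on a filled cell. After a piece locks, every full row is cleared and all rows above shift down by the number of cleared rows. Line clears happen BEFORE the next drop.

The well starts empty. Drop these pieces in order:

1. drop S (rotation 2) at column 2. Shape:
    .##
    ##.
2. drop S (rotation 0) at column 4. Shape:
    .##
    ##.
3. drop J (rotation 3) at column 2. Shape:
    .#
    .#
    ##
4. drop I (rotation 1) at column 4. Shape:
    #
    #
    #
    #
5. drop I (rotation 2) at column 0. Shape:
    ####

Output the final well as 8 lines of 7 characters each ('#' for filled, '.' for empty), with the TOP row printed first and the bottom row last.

Drop 1: S rot2 at col 2 lands with bottom-row=0; cleared 0 line(s) (total 0); column heights now [0 0 1 2 2 0 0], max=2
Drop 2: S rot0 at col 4 lands with bottom-row=2; cleared 0 line(s) (total 0); column heights now [0 0 1 2 3 4 4], max=4
Drop 3: J rot3 at col 2 lands with bottom-row=2; cleared 0 line(s) (total 0); column heights now [0 0 3 5 3 4 4], max=5
Drop 4: I rot1 at col 4 lands with bottom-row=3; cleared 0 line(s) (total 0); column heights now [0 0 3 5 7 4 4], max=7
Drop 5: I rot2 at col 0 lands with bottom-row=5; cleared 0 line(s) (total 0); column heights now [6 6 6 6 7 4 4], max=7

Answer: .......
....#..
#####..
...##..
...####
..####.
...##..
..##...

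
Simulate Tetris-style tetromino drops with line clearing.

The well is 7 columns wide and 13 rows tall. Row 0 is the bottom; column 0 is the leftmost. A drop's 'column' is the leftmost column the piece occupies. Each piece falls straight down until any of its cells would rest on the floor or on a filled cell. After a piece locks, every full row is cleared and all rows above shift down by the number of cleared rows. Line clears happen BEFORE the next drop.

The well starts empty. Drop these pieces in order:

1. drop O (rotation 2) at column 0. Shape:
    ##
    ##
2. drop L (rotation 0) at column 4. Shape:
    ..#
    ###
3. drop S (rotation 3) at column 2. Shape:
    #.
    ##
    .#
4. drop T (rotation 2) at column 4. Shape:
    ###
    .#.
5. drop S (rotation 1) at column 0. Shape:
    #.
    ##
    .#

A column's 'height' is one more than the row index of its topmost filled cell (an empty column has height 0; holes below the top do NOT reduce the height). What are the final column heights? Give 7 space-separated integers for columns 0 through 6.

Drop 1: O rot2 at col 0 lands with bottom-row=0; cleared 0 line(s) (total 0); column heights now [2 2 0 0 0 0 0], max=2
Drop 2: L rot0 at col 4 lands with bottom-row=0; cleared 0 line(s) (total 0); column heights now [2 2 0 0 1 1 2], max=2
Drop 3: S rot3 at col 2 lands with bottom-row=0; cleared 0 line(s) (total 0); column heights now [2 2 3 2 1 1 2], max=3
Drop 4: T rot2 at col 4 lands with bottom-row=1; cleared 0 line(s) (total 0); column heights now [2 2 3 2 3 3 3], max=3
Drop 5: S rot1 at col 0 lands with bottom-row=2; cleared 0 line(s) (total 0); column heights now [5 4 3 2 3 3 3], max=5

Answer: 5 4 3 2 3 3 3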